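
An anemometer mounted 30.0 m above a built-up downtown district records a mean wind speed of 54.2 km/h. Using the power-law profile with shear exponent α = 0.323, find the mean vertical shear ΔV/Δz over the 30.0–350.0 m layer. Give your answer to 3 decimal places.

Power law: V₂ = V₁ · (z₂/z₁)^α = 54.2 × (11.6667)^0.323 = 119.8459 km/h
ΔV/Δz = (119.8459 − 54.2)/(350.0 − 30.0) = 65.6459/320.0000 = 0.20514 km/h/m

0.205 km/h/m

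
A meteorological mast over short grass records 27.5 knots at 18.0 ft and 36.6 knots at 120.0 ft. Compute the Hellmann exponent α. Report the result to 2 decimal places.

Power law: V₂/V₁ = (z₂/z₁)^α ⇒ α = ln(V₂/V₁) / ln(z₂/z₁)
α = ln(36.6/27.5) / ln(120.0/18.0) = ln(1.3309) / ln(6.6667)
  = 0.28586 / 1.89712 = 0.15068

α ≈ 0.15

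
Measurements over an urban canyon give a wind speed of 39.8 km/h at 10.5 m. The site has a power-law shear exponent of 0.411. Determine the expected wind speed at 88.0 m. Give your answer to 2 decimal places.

95.36 km/h

Power-law profile: V₂ = V₁ · (z₂/z₁)^α
V₂ = 39.8 × (88.0/10.5)^0.411 = 39.8 × (8.3810)^0.411
    = 39.8 × 2.3959 = 95.3579 km/h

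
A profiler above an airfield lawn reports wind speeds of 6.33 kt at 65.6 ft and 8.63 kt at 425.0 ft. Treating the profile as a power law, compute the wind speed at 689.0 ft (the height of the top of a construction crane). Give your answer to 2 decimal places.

First find α: α = ln(V₂/V₁)/ln(z₂/z₁) = ln(8.63/6.33)/ln(425.0/65.6) = 0.30994/1.86851 = 0.1659
Extrapolate from 425.0 ft to 689.0 ft: V₃ = 8.63 × (689.0/425.0)^0.1659 = 8.63 × 1.0834 = 9.3501 kt

9.35 kt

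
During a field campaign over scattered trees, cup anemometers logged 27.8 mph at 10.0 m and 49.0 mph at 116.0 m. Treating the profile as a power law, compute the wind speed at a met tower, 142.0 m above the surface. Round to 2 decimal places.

51.35 mph

First find α: α = ln(V₂/V₁)/ln(z₂/z₁) = ln(49.0/27.8)/ln(116.0/10.0) = 0.56678/2.45101 = 0.2312
Extrapolate from 116.0 m to 142.0 m: V₃ = 49.0 × (142.0/116.0)^0.2312 = 49.0 × 1.0479 = 51.3460 mph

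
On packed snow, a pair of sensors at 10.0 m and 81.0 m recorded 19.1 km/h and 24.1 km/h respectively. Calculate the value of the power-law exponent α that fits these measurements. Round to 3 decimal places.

Power law: V₂/V₁ = (z₂/z₁)^α ⇒ α = ln(V₂/V₁) / ln(z₂/z₁)
α = ln(24.1/19.1) / ln(81.0/10.0) = ln(1.2618) / ln(8.1000)
  = 0.23252 / 2.09186 = 0.11116

α ≈ 0.111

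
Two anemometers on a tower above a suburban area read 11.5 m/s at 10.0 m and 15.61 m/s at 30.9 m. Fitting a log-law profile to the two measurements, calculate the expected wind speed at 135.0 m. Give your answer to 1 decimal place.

Log law: V ∝ ln(z/z₀). From the pair, with r = V₁/V₂ = 0.73671,
ln z₀ = (ln z₁ − r·ln z₂)/(1 − r) = (2.3026 − 0.73671×3.4308)/0.26329 = -0.8541 → z₀ = 0.4257 m
V₃ = V₁ · ln(z₃/z₀)/ln(z₁/z₀) = 11.5 × 5.7594/3.1567 = 20.9818 m/s

21.0 m/s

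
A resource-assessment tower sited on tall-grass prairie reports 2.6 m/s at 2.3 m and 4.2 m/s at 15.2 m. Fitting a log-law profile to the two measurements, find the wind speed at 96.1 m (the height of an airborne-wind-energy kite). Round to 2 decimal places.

5.76 m/s

Log law: V ∝ ln(z/z₀). From the pair, with r = V₁/V₂ = 0.61905,
ln z₀ = (ln z₁ − r·ln z₂)/(1 − r) = (0.8329 − 0.61905×2.7213)/0.38095 = -2.2357 → z₀ = 0.1069 m
V₃ = V₁ · ln(z₃/z₀)/ln(z₁/z₀) = 2.6 × 6.8011/3.0686 = 5.7625 m/s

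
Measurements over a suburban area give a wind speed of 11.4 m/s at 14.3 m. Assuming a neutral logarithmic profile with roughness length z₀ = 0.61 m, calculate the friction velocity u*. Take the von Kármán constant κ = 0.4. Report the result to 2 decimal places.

u* ≈ 1.45 m/s

Log law: V(z) = (u*/κ) · ln(z/z₀) ⇒ u* = κ · V / ln(z/z₀)
u* = 0.4 × 11.4 / ln(14.3/0.61) = 0.4 × 11.4 / 3.1546
   = 4.5600 / 3.1546 = 1.4455 m/s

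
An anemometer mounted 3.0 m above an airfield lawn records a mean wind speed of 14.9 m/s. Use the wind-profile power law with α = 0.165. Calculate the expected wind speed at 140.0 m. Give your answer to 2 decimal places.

28.09 m/s

Power-law profile: V₂ = V₁ · (z₂/z₁)^α
V₂ = 14.9 × (140.0/3.0)^0.165 = 14.9 × (46.6667)^0.165
    = 14.9 × 1.8853 = 28.0913 m/s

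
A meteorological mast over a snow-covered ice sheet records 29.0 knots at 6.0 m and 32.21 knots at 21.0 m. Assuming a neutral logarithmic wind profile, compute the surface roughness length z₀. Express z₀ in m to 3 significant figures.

z₀ ≈ 0.0000729 m

Log law: V(z) ∝ ln(z/z₀). With r = V₁/V₂ = 29.0/32.21 = 0.90034,
r · ln(z₂/z₀) = ln(z₁/z₀) ⇒ ln z₀ = (ln z₁ − r·ln z₂)/(1 − r)
ln z₀ = (1.79176 − 0.90034×3.04452) / 0.09966 = -9.5260
z₀ = exp(-9.5260) = 0.00007293 m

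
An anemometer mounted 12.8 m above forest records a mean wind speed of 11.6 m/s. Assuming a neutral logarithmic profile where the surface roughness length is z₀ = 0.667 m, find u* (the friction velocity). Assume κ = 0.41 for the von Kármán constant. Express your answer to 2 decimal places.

u* ≈ 1.61 m/s

Log law: V(z) = (u*/κ) · ln(z/z₀) ⇒ u* = κ · V / ln(z/z₀)
u* = 0.41 × 11.6 / ln(12.8/0.667) = 0.41 × 11.6 / 2.9544
   = 4.7560 / 2.9544 = 1.6098 m/s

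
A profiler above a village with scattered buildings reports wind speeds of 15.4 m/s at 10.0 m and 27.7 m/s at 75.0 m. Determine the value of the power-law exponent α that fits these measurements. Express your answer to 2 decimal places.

Power law: V₂/V₁ = (z₂/z₁)^α ⇒ α = ln(V₂/V₁) / ln(z₂/z₁)
α = ln(27.7/15.4) / ln(75.0/10.0) = ln(1.7987) / ln(7.5000)
  = 0.58706 / 2.01490 = 0.29136

α ≈ 0.29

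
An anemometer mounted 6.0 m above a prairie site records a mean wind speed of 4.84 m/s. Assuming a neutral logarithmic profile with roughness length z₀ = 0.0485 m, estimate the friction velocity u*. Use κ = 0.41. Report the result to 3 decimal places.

u* ≈ 0.412 m/s

Log law: V(z) = (u*/κ) · ln(z/z₀) ⇒ u* = κ · V / ln(z/z₀)
u* = 0.41 × 4.84 / ln(6.0/0.0485) = 0.41 × 4.84 / 4.8180
   = 1.9844 / 4.8180 = 0.4119 m/s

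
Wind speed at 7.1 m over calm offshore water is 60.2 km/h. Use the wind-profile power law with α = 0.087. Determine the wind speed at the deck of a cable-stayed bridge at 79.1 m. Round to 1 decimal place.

74.2 km/h

Power-law profile: V₂ = V₁ · (z₂/z₁)^α
V₂ = 60.2 × (79.1/7.1)^0.087 = 60.2 × (11.1408)^0.087
    = 60.2 × 1.2333 = 74.2469 km/h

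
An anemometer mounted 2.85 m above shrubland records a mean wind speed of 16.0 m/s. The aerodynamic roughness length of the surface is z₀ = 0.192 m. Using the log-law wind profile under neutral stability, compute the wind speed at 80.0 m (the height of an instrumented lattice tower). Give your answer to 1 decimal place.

Log law: V(z) ∝ ln(z/z₀), so V₂/V₁ = ln(z₂/z₀) / ln(z₁/z₀).
ln(80.0/0.192) = 6.0323, ln(2.85/0.192) = 2.6976
V₂ = 16.0 × 6.0323/2.6976 = 16.0 × 2.2362 = 35.7790 m/s

35.8 m/s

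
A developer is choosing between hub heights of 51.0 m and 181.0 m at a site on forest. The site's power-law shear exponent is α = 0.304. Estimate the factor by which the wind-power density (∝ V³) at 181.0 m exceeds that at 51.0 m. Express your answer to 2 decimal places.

Speed ratio: V_B/V_A = (z_B/z_A)^α = (181.0/51.0)^0.304 = (3.5490)^0.304 = 1.46971
Power-density ratio: P_B/P_A = (V_B/V_A)³ = (1.46971)³ = 3.17467

3.17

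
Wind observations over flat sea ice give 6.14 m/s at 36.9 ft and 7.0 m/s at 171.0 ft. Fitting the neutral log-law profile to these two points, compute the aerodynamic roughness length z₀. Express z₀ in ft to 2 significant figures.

Log law: V(z) ∝ ln(z/z₀). With r = V₁/V₂ = 6.14/7.0 = 0.87714,
r · ln(z₂/z₀) = ln(z₁/z₀) ⇒ ln z₀ = (ln z₁ − r·ln z₂)/(1 − r)
ln z₀ = (3.60821 − 0.87714×5.14166) / 0.12286 = -7.3399
z₀ = exp(-7.3399) = 0.0006491 ft

z₀ ≈ 0.00065 ft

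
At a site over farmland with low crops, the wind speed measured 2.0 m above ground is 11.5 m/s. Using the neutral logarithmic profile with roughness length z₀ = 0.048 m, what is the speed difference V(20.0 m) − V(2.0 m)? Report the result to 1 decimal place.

Log law: V₂ = V₁ · ln(z₂/z₀)/ln(z₁/z₀) = 11.5 × 6.0323/3.7297 = 18.5997 m/s
ΔV = 18.5997 − 11.5 = 7.0997 m/s

7.1 m/s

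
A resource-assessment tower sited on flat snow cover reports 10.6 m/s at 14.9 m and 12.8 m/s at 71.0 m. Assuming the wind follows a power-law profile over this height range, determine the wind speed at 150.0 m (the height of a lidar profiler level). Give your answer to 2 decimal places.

First find α: α = ln(V₂/V₁)/ln(z₂/z₁) = ln(12.8/10.6)/ln(71.0/14.9) = 0.18859/1.56132 = 0.1208
Extrapolate from 71.0 m to 150.0 m: V₃ = 12.8 × (150.0/71.0)^0.1208 = 12.8 × 1.0946 = 14.0103 m/s

14.01 m/s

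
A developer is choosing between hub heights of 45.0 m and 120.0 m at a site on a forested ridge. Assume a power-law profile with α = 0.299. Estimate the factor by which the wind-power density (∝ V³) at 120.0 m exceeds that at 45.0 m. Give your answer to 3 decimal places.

2.410

Speed ratio: V_B/V_A = (z_B/z_A)^α = (120.0/45.0)^0.299 = (2.6667)^0.299 = 1.34080
Power-density ratio: P_B/P_A = (V_B/V_A)³ = (1.34080)³ = 2.41043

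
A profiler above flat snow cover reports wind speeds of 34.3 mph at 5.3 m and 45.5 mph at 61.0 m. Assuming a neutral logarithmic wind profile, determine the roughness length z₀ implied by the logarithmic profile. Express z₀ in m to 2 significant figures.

Log law: V(z) ∝ ln(z/z₀). With r = V₁/V₂ = 34.3/45.5 = 0.75385,
r · ln(z₂/z₀) = ln(z₁/z₀) ⇒ ln z₀ = (ln z₁ − r·ln z₂)/(1 − r)
ln z₀ = (1.66771 − 0.75385×4.11087) / 0.24615 = -5.8145
z₀ = exp(-5.8145) = 0.002984 m

z₀ ≈ 0.0030 m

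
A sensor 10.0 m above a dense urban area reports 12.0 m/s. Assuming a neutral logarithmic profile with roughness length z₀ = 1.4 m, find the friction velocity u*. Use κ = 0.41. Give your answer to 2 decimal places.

Log law: V(z) = (u*/κ) · ln(z/z₀) ⇒ u* = κ · V / ln(z/z₀)
u* = 0.41 × 12.0 / ln(10.0/1.4) = 0.41 × 12.0 / 1.9661
   = 4.9200 / 1.9661 = 2.5024 m/s

u* ≈ 2.50 m/s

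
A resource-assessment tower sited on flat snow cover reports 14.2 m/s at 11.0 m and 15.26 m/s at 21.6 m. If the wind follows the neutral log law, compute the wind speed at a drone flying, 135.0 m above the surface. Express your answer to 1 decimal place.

18.1 m/s

Log law: V ∝ ln(z/z₀). From the pair, with r = V₁/V₂ = 0.93054,
ln z₀ = (ln z₁ − r·ln z₂)/(1 − r) = (2.3979 − 0.93054×3.0727)/0.06946 = -6.6419 → z₀ = 0.001305 m
V₃ = V₁ · ln(z₃/z₀)/ln(z₁/z₀) = 14.2 × 11.5471/9.0397 = 18.1387 m/s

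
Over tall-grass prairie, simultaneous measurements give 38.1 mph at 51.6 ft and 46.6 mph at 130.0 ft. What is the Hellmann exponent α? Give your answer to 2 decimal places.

Power law: V₂/V₁ = (z₂/z₁)^α ⇒ α = ln(V₂/V₁) / ln(z₂/z₁)
α = ln(46.6/38.1) / ln(130.0/51.6) = ln(1.2231) / ln(2.5194)
  = 0.20139 / 0.92401 = 0.21795

α ≈ 0.22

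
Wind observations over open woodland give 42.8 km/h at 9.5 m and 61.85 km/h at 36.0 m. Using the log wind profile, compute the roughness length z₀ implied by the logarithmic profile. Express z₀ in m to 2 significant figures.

z₀ ≈ 0.48 m

Log law: V(z) ∝ ln(z/z₀). With r = V₁/V₂ = 42.8/61.85 = 0.69200,
r · ln(z₂/z₀) = ln(z₁/z₀) ⇒ ln z₀ = (ln z₁ − r·ln z₂)/(1 − r)
ln z₀ = (2.25129 − 0.69200×3.58352) / 0.30800 = -0.7418
z₀ = exp(-0.7418) = 0.4762 m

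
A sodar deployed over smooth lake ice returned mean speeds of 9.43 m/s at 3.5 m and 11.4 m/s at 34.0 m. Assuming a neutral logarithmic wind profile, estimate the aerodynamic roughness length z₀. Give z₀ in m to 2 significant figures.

z₀ ≈ 0.000066 m

Log law: V(z) ∝ ln(z/z₀). With r = V₁/V₂ = 9.43/11.4 = 0.82719,
r · ln(z₂/z₀) = ln(z₁/z₀) ⇒ ln z₀ = (ln z₁ − r·ln z₂)/(1 − r)
ln z₀ = (1.25276 − 0.82719×3.52636) / 0.17281 = -9.6305
z₀ = exp(-9.6305) = 0.00006569 m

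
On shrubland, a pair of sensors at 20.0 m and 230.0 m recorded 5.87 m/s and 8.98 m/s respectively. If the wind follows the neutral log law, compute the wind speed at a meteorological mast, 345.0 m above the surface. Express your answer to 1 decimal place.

Log law: V ∝ ln(z/z₀). From the pair, with r = V₁/V₂ = 0.65367,
ln z₀ = (ln z₁ − r·ln z₂)/(1 − r) = (2.9957 − 0.65367×5.4381)/0.34633 = -1.6141 → z₀ = 0.1991 m
V₃ = V₁ · ln(z₃/z₀)/ln(z₁/z₀) = 5.87 × 7.4576/4.6098 = 9.4963 m/s

9.5 m/s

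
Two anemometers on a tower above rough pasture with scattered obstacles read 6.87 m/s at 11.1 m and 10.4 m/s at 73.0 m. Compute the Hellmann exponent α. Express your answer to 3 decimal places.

Power law: V₂/V₁ = (z₂/z₁)^α ⇒ α = ln(V₂/V₁) / ln(z₂/z₁)
α = ln(10.4/6.87) / ln(73.0/11.1) = ln(1.5138) / ln(6.5766)
  = 0.41464 / 1.88351 = 0.22014

α ≈ 0.220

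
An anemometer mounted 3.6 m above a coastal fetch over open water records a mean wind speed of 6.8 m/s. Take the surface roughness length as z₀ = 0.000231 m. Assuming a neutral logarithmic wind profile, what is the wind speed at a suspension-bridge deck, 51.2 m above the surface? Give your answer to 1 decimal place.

8.7 m/s

Log law: V(z) ∝ ln(z/z₀), so V₂/V₁ = ln(z₂/z₀) / ln(z₁/z₀).
ln(51.2/0.000231) = 12.3088, ln(3.6/0.000231) = 9.6540
V₂ = 6.8 × 12.3088/9.6540 = 6.8 × 1.2750 = 8.6700 m/s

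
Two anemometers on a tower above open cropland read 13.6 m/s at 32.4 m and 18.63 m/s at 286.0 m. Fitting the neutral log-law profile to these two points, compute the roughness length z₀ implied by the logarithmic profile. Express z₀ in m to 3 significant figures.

z₀ ≈ 0.0898 m

Log law: V(z) ∝ ln(z/z₀). With r = V₁/V₂ = 13.6/18.63 = 0.73001,
r · ln(z₂/z₀) = ln(z₁/z₀) ⇒ ln z₀ = (ln z₁ − r·ln z₂)/(1 − r)
ln z₀ = (3.47816 − 0.73001×5.65599) / 0.26999 = -2.4102
z₀ = exp(-2.4102) = 0.08980 m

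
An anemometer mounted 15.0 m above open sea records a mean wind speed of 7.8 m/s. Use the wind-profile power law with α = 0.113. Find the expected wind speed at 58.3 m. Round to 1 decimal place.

Power-law profile: V₂ = V₁ · (z₂/z₁)^α
V₂ = 7.8 × (58.3/15.0)^0.113 = 7.8 × (3.8867)^0.113
    = 7.8 × 1.1658 = 9.0932 m/s

9.1 m/s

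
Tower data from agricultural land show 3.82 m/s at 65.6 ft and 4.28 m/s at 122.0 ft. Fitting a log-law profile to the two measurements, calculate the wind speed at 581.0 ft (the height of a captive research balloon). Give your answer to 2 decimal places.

Log law: V ∝ ln(z/z₀). From the pair, with r = V₁/V₂ = 0.89252,
ln z₀ = (ln z₁ − r·ln z₂)/(1 − r) = (4.1836 − 0.89252×4.8040)/0.10748 = -0.9688 → z₀ = 0.3795 ft
V₃ = V₁ · ln(z₃/z₀)/ln(z₁/z₀) = 3.82 × 7.3336/5.1524 = 5.4371 m/s

5.44 m/s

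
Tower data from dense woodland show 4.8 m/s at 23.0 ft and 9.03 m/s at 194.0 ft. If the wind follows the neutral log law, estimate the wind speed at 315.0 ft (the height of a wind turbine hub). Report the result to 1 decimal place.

Log law: V ∝ ln(z/z₀). From the pair, with r = V₁/V₂ = 0.53156,
ln z₀ = (ln z₁ − r·ln z₂)/(1 − r) = (3.1355 − 0.53156×5.2679)/0.46844 = 0.7158 → z₀ = 2.046 ft
V₃ = V₁ · ln(z₃/z₀)/ln(z₁/z₀) = 4.8 × 5.0368/2.4197 = 9.9915 m/s

10.0 m/s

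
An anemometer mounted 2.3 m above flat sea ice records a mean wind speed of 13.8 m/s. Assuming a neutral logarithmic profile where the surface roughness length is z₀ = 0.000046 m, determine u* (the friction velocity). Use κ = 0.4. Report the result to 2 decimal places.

u* ≈ 0.51 m/s

Log law: V(z) = (u*/κ) · ln(z/z₀) ⇒ u* = κ · V / ln(z/z₀)
u* = 0.4 × 13.8 / ln(2.3/0.000046) = 0.4 × 13.8 / 10.8198
   = 5.5200 / 10.8198 = 0.5102 m/s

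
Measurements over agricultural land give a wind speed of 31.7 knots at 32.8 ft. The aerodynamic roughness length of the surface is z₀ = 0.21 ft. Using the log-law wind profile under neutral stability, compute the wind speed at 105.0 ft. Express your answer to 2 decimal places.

39.00 knots

Log law: V(z) ∝ ln(z/z₀), so V₂/V₁ = ln(z₂/z₀) / ln(z₁/z₀).
ln(105.0/0.21) = 6.2146, ln(32.8/0.21) = 5.0511
V₂ = 31.7 × 6.2146/5.0511 = 31.7 × 1.2304 = 39.0022 knots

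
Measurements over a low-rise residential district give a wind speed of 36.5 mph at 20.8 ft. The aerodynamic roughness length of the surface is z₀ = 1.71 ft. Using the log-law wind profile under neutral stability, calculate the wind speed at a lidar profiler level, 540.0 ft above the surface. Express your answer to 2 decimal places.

84.08 mph

Log law: V(z) ∝ ln(z/z₀), so V₂/V₁ = ln(z₂/z₀) / ln(z₁/z₀).
ln(540.0/1.71) = 5.7551, ln(20.8/1.71) = 2.4985
V₂ = 36.5 × 5.7551/2.4985 = 36.5 × 2.3034 = 84.0759 mph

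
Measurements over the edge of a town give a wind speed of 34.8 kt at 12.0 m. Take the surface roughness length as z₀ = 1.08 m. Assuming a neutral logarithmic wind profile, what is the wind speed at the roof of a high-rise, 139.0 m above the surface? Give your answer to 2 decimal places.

Log law: V(z) ∝ ln(z/z₀), so V₂/V₁ = ln(z₂/z₀) / ln(z₁/z₀).
ln(139.0/1.08) = 4.8575, ln(12.0/1.08) = 2.4079
V₂ = 34.8 × 4.8575/2.4079 = 34.8 × 2.0173 = 70.2015 kt

70.20 kt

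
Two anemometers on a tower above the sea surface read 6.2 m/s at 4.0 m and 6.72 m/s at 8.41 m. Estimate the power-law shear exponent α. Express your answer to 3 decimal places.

Power law: V₂/V₁ = (z₂/z₁)^α ⇒ α = ln(V₂/V₁) / ln(z₂/z₁)
α = ln(6.72/6.2) / ln(8.41/4.0) = ln(1.0839) / ln(2.1025)
  = 0.08054 / 0.74313 = 0.10838

α ≈ 0.108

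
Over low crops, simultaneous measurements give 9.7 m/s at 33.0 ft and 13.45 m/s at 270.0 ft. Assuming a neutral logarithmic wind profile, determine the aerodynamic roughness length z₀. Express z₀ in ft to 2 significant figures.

Log law: V(z) ∝ ln(z/z₀). With r = V₁/V₂ = 9.7/13.45 = 0.72119,
r · ln(z₂/z₀) = ln(z₁/z₀) ⇒ ln z₀ = (ln z₁ − r·ln z₂)/(1 − r)
ln z₀ = (3.49651 − 0.72119×5.59842) / 0.27881 = -1.9404
z₀ = exp(-1.9404) = 0.1436 ft

z₀ ≈ 0.14 ft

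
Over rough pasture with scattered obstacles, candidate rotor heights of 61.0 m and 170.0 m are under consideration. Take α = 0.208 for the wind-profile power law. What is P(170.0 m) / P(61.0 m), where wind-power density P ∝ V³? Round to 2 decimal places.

Speed ratio: V_B/V_A = (z_B/z_A)^α = (170.0/61.0)^0.208 = (2.7869)^0.208 = 1.23761
Power-density ratio: P_B/P_A = (V_B/V_A)³ = (1.23761)³ = 1.89563

1.90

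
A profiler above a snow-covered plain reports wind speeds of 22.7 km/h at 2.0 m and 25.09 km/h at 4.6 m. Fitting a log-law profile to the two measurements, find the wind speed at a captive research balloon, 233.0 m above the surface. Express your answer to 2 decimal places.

36.35 km/h

Log law: V ∝ ln(z/z₀). From the pair, with r = V₁/V₂ = 0.90474,
ln z₀ = (ln z₁ − r·ln z₂)/(1 − r) = (0.6931 − 0.90474×1.5261)/0.09526 = -7.2177 → z₀ = 0.0007335 m
V₃ = V₁ · ln(z₃/z₀)/ln(z₁/z₀) = 22.7 × 12.6688/7.9109 = 36.3526 km/h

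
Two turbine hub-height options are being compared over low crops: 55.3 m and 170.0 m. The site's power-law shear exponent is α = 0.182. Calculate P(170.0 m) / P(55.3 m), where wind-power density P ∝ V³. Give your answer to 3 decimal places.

1.846

Speed ratio: V_B/V_A = (z_B/z_A)^α = (170.0/55.3)^0.182 = (3.0741)^0.182 = 1.22678
Power-density ratio: P_B/P_A = (V_B/V_A)³ = (1.22678)³ = 1.84628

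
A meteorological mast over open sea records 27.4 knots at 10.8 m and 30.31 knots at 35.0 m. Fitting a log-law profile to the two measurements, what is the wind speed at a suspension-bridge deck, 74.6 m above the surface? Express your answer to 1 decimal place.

32.2 knots

Log law: V ∝ ln(z/z₀). From the pair, with r = V₁/V₂ = 0.90399,
ln z₀ = (ln z₁ − r·ln z₂)/(1 − r) = (2.3795 − 0.90399×3.5553)/0.09601 = -8.6916 → z₀ = 0.0001680 m
V₃ = V₁ · ln(z₃/z₀)/ln(z₁/z₀) = 27.4 × 13.0037/11.0711 = 32.1830 knots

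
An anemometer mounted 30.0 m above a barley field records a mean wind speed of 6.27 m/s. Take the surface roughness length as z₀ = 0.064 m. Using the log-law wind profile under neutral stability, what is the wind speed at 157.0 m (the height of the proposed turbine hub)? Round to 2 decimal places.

7.96 m/s

Log law: V(z) ∝ ln(z/z₀), so V₂/V₁ = ln(z₂/z₀) / ln(z₁/z₀).
ln(157.0/0.064) = 7.8051, ln(30.0/0.064) = 6.1501
V₂ = 6.27 × 7.8051/6.1501 = 6.27 × 1.2691 = 7.9573 m/s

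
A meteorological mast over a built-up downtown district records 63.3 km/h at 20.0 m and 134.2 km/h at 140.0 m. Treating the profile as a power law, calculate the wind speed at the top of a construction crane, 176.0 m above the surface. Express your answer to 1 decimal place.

146.6 km/h

First find α: α = ln(V₂/V₁)/ln(z₂/z₁) = ln(134.2/63.3)/ln(140.0/20.0) = 0.75145/1.94591 = 0.3862
Extrapolate from 140.0 m to 176.0 m: V₃ = 134.2 × (176.0/140.0)^0.3862 = 134.2 × 1.0924 = 146.5992 km/h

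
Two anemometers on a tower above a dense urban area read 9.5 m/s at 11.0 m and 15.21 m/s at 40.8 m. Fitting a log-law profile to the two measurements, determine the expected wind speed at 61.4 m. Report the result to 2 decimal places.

Log law: V ∝ ln(z/z₀). From the pair, with r = V₁/V₂ = 0.62459,
ln z₀ = (ln z₁ − r·ln z₂)/(1 − r) = (2.3979 − 0.62459×3.7087)/0.37541 = 0.2171 → z₀ = 1.242 m
V₃ = V₁ · ln(z₃/z₀)/ln(z₁/z₀) = 9.5 × 3.9003/2.1808 = 16.9905 m/s

16.99 m/s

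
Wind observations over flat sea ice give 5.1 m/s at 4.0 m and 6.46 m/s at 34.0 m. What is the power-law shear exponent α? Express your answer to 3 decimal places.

α ≈ 0.110

Power law: V₂/V₁ = (z₂/z₁)^α ⇒ α = ln(V₂/V₁) / ln(z₂/z₁)
α = ln(6.46/5.1) / ln(34.0/4.0) = ln(1.2667) / ln(8.5000)
  = 0.23639 / 2.14007 = 0.11046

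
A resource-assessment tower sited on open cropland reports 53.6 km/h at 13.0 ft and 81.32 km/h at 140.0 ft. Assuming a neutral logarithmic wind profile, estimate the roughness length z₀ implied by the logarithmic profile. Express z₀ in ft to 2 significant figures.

z₀ ≈ 0.13 ft

Log law: V(z) ∝ ln(z/z₀). With r = V₁/V₂ = 53.6/81.32 = 0.65912,
r · ln(z₂/z₀) = ln(z₁/z₀) ⇒ ln z₀ = (ln z₁ − r·ln z₂)/(1 − r)
ln z₀ = (2.56495 − 0.65912×4.94164) / 0.34088 = -2.0307
z₀ = exp(-2.0307) = 0.1312 ft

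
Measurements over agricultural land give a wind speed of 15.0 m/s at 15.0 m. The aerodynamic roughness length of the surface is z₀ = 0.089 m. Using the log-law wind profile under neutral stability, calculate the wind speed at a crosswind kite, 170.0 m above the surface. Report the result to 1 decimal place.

22.1 m/s

Log law: V(z) ∝ ln(z/z₀), so V₂/V₁ = ln(z₂/z₀) / ln(z₁/z₀).
ln(170.0/0.089) = 7.5549, ln(15.0/0.089) = 5.1272
V₂ = 15.0 × 7.5549/5.1272 = 15.0 × 1.4735 = 22.1026 m/s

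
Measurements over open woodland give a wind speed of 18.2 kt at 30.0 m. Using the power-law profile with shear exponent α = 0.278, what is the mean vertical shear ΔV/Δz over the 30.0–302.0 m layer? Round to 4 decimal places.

0.0602 kt/m

Power law: V₂ = V₁ · (z₂/z₁)^α = 18.2 × (10.0667)^0.278 = 34.5839 kt
ΔV/Δz = (34.5839 − 18.2)/(302.0 − 30.0) = 16.3839/272.0000 = 0.06023 kt/m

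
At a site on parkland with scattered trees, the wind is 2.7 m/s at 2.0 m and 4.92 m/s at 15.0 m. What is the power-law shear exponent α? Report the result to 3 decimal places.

α ≈ 0.298

Power law: V₂/V₁ = (z₂/z₁)^α ⇒ α = ln(V₂/V₁) / ln(z₂/z₁)
α = ln(4.92/2.7) / ln(15.0/2.0) = ln(1.8222) / ln(7.5000)
  = 0.60006 / 2.01490 = 0.29781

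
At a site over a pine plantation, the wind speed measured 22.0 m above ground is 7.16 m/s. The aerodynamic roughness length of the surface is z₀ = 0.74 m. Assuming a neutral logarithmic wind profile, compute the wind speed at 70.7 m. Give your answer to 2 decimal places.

9.62 m/s

Log law: V(z) ∝ ln(z/z₀), so V₂/V₁ = ln(z₂/z₀) / ln(z₁/z₀).
ln(70.7/0.74) = 4.5596, ln(22.0/0.74) = 3.3921
V₂ = 7.16 × 4.5596/3.3921 = 7.16 × 1.3441 = 9.6241 m/s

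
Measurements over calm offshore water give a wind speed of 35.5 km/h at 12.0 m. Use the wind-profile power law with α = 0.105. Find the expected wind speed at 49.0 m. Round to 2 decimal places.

Power-law profile: V₂ = V₁ · (z₂/z₁)^α
V₂ = 35.5 × (49.0/12.0)^0.105 = 35.5 × (4.0833)^0.105
    = 35.5 × 1.1592 = 41.1514 km/h

41.15 km/h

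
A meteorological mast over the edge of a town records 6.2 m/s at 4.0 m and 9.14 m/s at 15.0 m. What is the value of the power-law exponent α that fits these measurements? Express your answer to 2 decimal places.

Power law: V₂/V₁ = (z₂/z₁)^α ⇒ α = ln(V₂/V₁) / ln(z₂/z₁)
α = ln(9.14/6.2) / ln(15.0/4.0) = ln(1.4742) / ln(3.7500)
  = 0.38811 / 1.32176 = 0.29363

α ≈ 0.29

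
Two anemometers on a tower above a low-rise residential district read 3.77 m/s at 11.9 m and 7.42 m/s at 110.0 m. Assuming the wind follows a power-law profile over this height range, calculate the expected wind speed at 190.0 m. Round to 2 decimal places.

First find α: α = ln(V₂/V₁)/ln(z₂/z₁) = ln(7.42/3.77)/ln(110.0/11.9) = 0.67710/2.22394 = 0.3045
Extrapolate from 110.0 m to 190.0 m: V₃ = 7.42 × (190.0/110.0)^0.3045 = 7.42 × 1.1810 = 8.7634 m/s

8.76 m/s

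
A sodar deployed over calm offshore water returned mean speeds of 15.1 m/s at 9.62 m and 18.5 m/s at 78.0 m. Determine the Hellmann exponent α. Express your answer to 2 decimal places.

α ≈ 0.10

Power law: V₂/V₁ = (z₂/z₁)^α ⇒ α = ln(V₂/V₁) / ln(z₂/z₁)
α = ln(18.5/15.1) / ln(78.0/9.62) = ln(1.2252) / ln(8.1081)
  = 0.20308 / 2.09286 = 0.09703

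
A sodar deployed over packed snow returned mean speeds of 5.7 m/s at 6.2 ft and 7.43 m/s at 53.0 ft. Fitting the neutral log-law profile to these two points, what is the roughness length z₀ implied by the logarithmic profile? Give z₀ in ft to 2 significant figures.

z₀ ≈ 0.0053 ft

Log law: V(z) ∝ ln(z/z₀). With r = V₁/V₂ = 5.7/7.43 = 0.76716,
r · ln(z₂/z₀) = ln(z₁/z₀) ⇒ ln z₀ = (ln z₁ − r·ln z₂)/(1 − r)
ln z₀ = (1.82455 − 0.76716×3.97029) / 0.23284 = -5.2452
z₀ = exp(-5.2452) = 0.005273 ft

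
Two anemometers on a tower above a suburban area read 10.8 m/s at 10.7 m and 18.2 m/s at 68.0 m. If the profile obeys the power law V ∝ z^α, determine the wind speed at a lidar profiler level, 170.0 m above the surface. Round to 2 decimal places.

First find α: α = ln(V₂/V₁)/ln(z₂/z₁) = ln(18.2/10.8)/ln(68.0/10.7) = 0.52188/1.84926 = 0.2822
Extrapolate from 68.0 m to 170.0 m: V₃ = 18.2 × (170.0/68.0)^0.2822 = 18.2 × 1.2951 = 23.5707 m/s

23.57 m/s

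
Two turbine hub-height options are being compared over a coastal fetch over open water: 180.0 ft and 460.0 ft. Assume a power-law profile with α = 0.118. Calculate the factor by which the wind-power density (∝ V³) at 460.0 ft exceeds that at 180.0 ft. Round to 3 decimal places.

Speed ratio: V_B/V_A = (z_B/z_A)^α = (460.0/180.0)^0.118 = (2.5556)^0.118 = 1.11708
Power-density ratio: P_B/P_A = (V_B/V_A)³ = (1.11708)³ = 1.39396

1.394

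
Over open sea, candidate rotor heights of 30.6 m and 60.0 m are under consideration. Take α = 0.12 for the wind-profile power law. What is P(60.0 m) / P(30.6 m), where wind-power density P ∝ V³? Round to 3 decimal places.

Speed ratio: V_B/V_A = (z_B/z_A)^α = (60.0/30.6)^0.12 = (1.9608)^0.12 = 1.08416
Power-density ratio: P_B/P_A = (V_B/V_A)³ = (1.08416)³ = 1.27431

1.274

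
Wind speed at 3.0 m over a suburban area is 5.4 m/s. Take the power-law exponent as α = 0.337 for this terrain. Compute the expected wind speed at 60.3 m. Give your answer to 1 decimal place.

14.8 m/s

Power-law profile: V₂ = V₁ · (z₂/z₁)^α
V₂ = 5.4 × (60.3/3.0)^0.337 = 5.4 × (20.1000)^0.337
    = 5.4 × 2.7490 = 14.8447 m/s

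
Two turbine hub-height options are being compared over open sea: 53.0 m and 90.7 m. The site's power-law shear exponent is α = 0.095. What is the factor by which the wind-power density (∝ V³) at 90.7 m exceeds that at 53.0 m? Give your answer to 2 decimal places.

Speed ratio: V_B/V_A = (z_B/z_A)^α = (90.7/53.0)^0.095 = (1.7113)^0.095 = 1.05237
Power-density ratio: P_B/P_A = (V_B/V_A)³ = (1.05237)³ = 1.16547

1.17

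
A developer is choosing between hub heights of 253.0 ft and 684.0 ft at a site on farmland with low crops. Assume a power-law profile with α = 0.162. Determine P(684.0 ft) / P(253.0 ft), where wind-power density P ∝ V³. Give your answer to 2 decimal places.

Speed ratio: V_B/V_A = (z_B/z_A)^α = (684.0/253.0)^0.162 = (2.7036)^0.162 = 1.17483
Power-density ratio: P_B/P_A = (V_B/V_A)³ = (1.17483)³ = 1.62151

1.62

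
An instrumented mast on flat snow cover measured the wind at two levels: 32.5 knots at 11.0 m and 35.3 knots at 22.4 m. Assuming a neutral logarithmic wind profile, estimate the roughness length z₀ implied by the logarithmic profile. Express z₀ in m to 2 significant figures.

z₀ ≈ 0.0029 m

Log law: V(z) ∝ ln(z/z₀). With r = V₁/V₂ = 32.5/35.3 = 0.92068,
r · ln(z₂/z₀) = ln(z₁/z₀) ⇒ ln z₀ = (ln z₁ − r·ln z₂)/(1 − r)
ln z₀ = (2.39790 − 0.92068×3.10906) / 0.07932 = -5.8567
z₀ = exp(-5.8567) = 0.002861 m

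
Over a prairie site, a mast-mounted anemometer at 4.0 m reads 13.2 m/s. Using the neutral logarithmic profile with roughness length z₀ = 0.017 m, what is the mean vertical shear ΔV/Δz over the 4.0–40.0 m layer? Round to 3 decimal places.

Log law: V₂ = V₁ · ln(z₂/z₀)/ln(z₁/z₀) = 13.2 × 7.7634/5.4608 = 18.7658 m/s
ΔV/Δz = (18.7658 − 13.2)/(40.0 − 4.0) = 5.5658/36.0000 = 0.15461 m/s/m

0.155 m/s/m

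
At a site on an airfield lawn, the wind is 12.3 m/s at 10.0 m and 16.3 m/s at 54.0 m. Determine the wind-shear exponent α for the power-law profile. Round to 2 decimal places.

Power law: V₂/V₁ = (z₂/z₁)^α ⇒ α = ln(V₂/V₁) / ln(z₂/z₁)
α = ln(16.3/12.3) / ln(54.0/10.0) = ln(1.3252) / ln(5.4000)
  = 0.28157 / 1.68640 = 0.16696

α ≈ 0.17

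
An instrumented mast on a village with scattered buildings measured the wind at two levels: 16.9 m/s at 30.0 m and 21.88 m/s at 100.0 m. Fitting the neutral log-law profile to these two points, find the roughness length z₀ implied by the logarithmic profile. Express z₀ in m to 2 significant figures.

Log law: V(z) ∝ ln(z/z₀). With r = V₁/V₂ = 16.9/21.88 = 0.77239,
r · ln(z₂/z₀) = ln(z₁/z₀) ⇒ ln z₀ = (ln z₁ − r·ln z₂)/(1 − r)
ln z₀ = (3.40120 − 0.77239×4.60517) / 0.22761 = -0.6846
z₀ = exp(-0.6846) = 0.5043 m

z₀ ≈ 0.50 m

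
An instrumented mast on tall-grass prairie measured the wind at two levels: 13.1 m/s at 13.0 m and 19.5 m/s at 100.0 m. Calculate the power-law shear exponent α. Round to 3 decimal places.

α ≈ 0.195

Power law: V₂/V₁ = (z₂/z₁)^α ⇒ α = ln(V₂/V₁) / ln(z₂/z₁)
α = ln(19.5/13.1) / ln(100.0/13.0) = ln(1.4885) / ln(7.6923)
  = 0.39780 / 2.04022 = 0.19498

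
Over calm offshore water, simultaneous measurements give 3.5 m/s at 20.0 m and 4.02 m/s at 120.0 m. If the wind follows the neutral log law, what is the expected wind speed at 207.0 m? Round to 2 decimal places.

4.18 m/s

Log law: V ∝ ln(z/z₀). From the pair, with r = V₁/V₂ = 0.87065,
ln z₀ = (ln z₁ − r·ln z₂)/(1 − r) = (2.9957 − 0.87065×4.7875)/0.12935 = -9.0642 → z₀ = 0.0001157 m
V₃ = V₁ · ln(z₃/z₀)/ln(z₁/z₀) = 3.5 × 14.3969/12.0599 = 4.1782 m/s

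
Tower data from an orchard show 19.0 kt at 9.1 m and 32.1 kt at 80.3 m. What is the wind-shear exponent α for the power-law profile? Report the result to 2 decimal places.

α ≈ 0.24

Power law: V₂/V₁ = (z₂/z₁)^α ⇒ α = ln(V₂/V₁) / ln(z₂/z₁)
α = ln(32.1/19.0) / ln(80.3/9.1) = ln(1.6895) / ln(8.8242)
  = 0.52442 / 2.17750 = 0.24083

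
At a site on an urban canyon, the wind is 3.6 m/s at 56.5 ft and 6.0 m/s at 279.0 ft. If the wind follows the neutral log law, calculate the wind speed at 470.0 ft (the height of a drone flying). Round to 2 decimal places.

Log law: V ∝ ln(z/z₀). From the pair, with r = V₁/V₂ = 0.60000,
ln z₀ = (ln z₁ − r·ln z₂)/(1 − r) = (4.0342 − 0.60000×5.6312)/0.40000 = 1.6388 → z₀ = 5.149 ft
V₃ = V₁ · ln(z₃/z₀)/ln(z₁/z₀) = 3.6 × 4.5139/2.3955 = 6.7838 m/s

6.78 m/s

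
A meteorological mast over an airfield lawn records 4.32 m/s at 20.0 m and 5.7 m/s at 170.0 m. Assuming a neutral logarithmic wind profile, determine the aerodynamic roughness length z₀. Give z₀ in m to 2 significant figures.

z₀ ≈ 0.025 m

Log law: V(z) ∝ ln(z/z₀). With r = V₁/V₂ = 4.32/5.7 = 0.75789,
r · ln(z₂/z₀) = ln(z₁/z₀) ⇒ ln z₀ = (ln z₁ − r·ln z₂)/(1 − r)
ln z₀ = (2.99573 − 0.75789×5.13580) / 0.24211 = -3.7036
z₀ = exp(-3.7036) = 0.02463 m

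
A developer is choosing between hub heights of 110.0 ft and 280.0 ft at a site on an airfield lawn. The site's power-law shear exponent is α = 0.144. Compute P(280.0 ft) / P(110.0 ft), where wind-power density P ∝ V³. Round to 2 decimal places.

1.50

Speed ratio: V_B/V_A = (z_B/z_A)^α = (280.0/110.0)^0.144 = (2.5455)^0.144 = 1.14401
Power-density ratio: P_B/P_A = (V_B/V_A)³ = (1.14401)³ = 1.49724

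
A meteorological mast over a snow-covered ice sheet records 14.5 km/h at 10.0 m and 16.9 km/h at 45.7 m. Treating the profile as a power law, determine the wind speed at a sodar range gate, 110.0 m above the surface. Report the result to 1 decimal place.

First find α: α = ln(V₂/V₁)/ln(z₂/z₁) = ln(16.9/14.5)/ln(45.7/10.0) = 0.15316/1.51951 = 0.1008
Extrapolate from 45.7 m to 110.0 m: V₃ = 16.9 × (110.0/45.7)^0.1008 = 16.9 × 1.0926 = 18.4646 km/h

18.5 km/h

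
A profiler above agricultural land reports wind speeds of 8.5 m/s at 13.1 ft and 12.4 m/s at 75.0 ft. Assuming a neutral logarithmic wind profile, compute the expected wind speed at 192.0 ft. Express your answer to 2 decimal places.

Log law: V ∝ ln(z/z₀). From the pair, with r = V₁/V₂ = 0.68548,
ln z₀ = (ln z₁ − r·ln z₂)/(1 − r) = (2.5726 − 0.68548×4.3175)/0.31452 = -1.2303 → z₀ = 0.2922 ft
V₃ = V₁ · ln(z₃/z₀)/ln(z₁/z₀) = 8.5 × 6.4878/3.8029 = 14.5010 m/s

14.50 m/s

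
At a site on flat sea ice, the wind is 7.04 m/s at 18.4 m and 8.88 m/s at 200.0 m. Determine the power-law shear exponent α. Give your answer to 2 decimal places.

α ≈ 0.10

Power law: V₂/V₁ = (z₂/z₁)^α ⇒ α = ln(V₂/V₁) / ln(z₂/z₁)
α = ln(8.88/7.04) / ln(200.0/18.4) = ln(1.2614) / ln(10.8696)
  = 0.23219 / 2.38597 = 0.09732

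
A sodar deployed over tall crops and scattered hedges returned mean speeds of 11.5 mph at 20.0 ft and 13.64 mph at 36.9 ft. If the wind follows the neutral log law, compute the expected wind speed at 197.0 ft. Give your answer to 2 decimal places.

Log law: V ∝ ln(z/z₀). From the pair, with r = V₁/V₂ = 0.84311,
ln z₀ = (ln z₁ − r·ln z₂)/(1 − r) = (2.9957 − 0.84311×3.6082)/0.15689 = -0.2956 → z₀ = 0.7441 ft
V₃ = V₁ · ln(z₃/z₀)/ln(z₁/z₀) = 11.5 × 5.5788/3.2914 = 19.4924 mph

19.49 mph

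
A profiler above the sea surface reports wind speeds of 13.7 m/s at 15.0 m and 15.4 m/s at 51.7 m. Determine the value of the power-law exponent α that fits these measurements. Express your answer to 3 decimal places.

α ≈ 0.095

Power law: V₂/V₁ = (z₂/z₁)^α ⇒ α = ln(V₂/V₁) / ln(z₂/z₁)
α = ln(15.4/13.7) / ln(51.7/15.0) = ln(1.1241) / ln(3.4467)
  = 0.11697 / 1.23741 = 0.09453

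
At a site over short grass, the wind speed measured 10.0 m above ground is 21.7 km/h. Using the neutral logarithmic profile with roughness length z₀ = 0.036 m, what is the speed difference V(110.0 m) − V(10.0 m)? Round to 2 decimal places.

9.25 km/h

Log law: V₂ = V₁ · ln(z₂/z₀)/ln(z₁/z₀) = 21.7 × 8.0247/5.6268 = 30.9476 km/h
ΔV = 30.9476 − 21.7 = 9.2476 km/h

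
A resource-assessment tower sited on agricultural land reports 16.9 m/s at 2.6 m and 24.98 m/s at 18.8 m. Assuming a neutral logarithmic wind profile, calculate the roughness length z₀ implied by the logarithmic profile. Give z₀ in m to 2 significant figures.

Log law: V(z) ∝ ln(z/z₀). With r = V₁/V₂ = 16.9/24.98 = 0.67654,
r · ln(z₂/z₀) = ln(z₁/z₀) ⇒ ln z₀ = (ln z₁ − r·ln z₂)/(1 − r)
ln z₀ = (0.95551 − 0.67654×2.93386) / 0.32346 = -3.1824
z₀ = exp(-3.1824) = 0.04149 m

z₀ ≈ 0.041 m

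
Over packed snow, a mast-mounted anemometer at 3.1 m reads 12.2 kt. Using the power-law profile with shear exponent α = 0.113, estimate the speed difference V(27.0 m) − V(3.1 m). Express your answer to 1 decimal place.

Power law: V₂ = V₁ · (z₂/z₁)^α = 12.2 × (8.7097)^0.113 = 15.5805 kt
ΔV = 15.5805 − 12.2 = 3.3805 kt

3.4 kt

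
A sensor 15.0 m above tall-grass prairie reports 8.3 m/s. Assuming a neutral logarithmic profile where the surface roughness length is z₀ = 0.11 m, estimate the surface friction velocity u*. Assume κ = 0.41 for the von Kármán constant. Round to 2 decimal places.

Log law: V(z) = (u*/κ) · ln(z/z₀) ⇒ u* = κ · V / ln(z/z₀)
u* = 0.41 × 8.3 / ln(15.0/0.11) = 0.41 × 8.3 / 4.9153
   = 3.4030 / 4.9153 = 0.6923 m/s

u* ≈ 0.69 m/s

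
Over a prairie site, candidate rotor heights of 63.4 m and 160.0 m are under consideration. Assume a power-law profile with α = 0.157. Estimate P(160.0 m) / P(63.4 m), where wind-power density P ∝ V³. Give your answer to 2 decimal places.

1.55

Speed ratio: V_B/V_A = (z_B/z_A)^α = (160.0/63.4)^0.157 = (2.5237)^0.157 = 1.15643
Power-density ratio: P_B/P_A = (V_B/V_A)³ = (1.15643)³ = 1.54652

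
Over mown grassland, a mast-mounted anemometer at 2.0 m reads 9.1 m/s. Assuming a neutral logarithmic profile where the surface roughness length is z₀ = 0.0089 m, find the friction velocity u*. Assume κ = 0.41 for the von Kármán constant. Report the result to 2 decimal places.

u* ≈ 0.69 m/s

Log law: V(z) = (u*/κ) · ln(z/z₀) ⇒ u* = κ · V / ln(z/z₀)
u* = 0.41 × 9.1 / ln(2.0/0.0089) = 0.41 × 9.1 / 5.4149
   = 3.7310 / 5.4149 = 0.6890 m/s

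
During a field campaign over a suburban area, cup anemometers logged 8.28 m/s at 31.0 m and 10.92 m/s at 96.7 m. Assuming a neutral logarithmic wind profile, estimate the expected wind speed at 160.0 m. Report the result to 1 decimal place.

12.1 m/s

Log law: V ∝ ln(z/z₀). From the pair, with r = V₁/V₂ = 0.75824,
ln z₀ = (ln z₁ − r·ln z₂)/(1 − r) = (3.4340 − 0.75824×4.5716)/0.24176 = -0.1340 → z₀ = 0.8746 m
V₃ = V₁ · ln(z₃/z₀)/ln(z₁/z₀) = 8.28 × 5.2092/3.5680 = 12.0886 m/s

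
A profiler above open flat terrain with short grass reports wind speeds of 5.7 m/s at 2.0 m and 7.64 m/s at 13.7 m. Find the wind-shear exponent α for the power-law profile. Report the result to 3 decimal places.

α ≈ 0.152

Power law: V₂/V₁ = (z₂/z₁)^α ⇒ α = ln(V₂/V₁) / ln(z₂/z₁)
α = ln(7.64/5.7) / ln(13.7/2.0) = ln(1.3404) / ln(6.8500)
  = 0.29293 / 1.92425 = 0.15223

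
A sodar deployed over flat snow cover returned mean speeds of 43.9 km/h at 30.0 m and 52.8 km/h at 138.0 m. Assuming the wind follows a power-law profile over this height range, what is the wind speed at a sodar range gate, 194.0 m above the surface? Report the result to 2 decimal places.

First find α: α = ln(V₂/V₁)/ln(z₂/z₁) = ln(52.8/43.9)/ln(138.0/30.0) = 0.18460/1.52606 = 0.1210
Extrapolate from 138.0 m to 194.0 m: V₃ = 52.8 × (194.0/138.0)^0.1210 = 52.8 × 1.0421 = 55.0208 km/h

55.02 km/h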